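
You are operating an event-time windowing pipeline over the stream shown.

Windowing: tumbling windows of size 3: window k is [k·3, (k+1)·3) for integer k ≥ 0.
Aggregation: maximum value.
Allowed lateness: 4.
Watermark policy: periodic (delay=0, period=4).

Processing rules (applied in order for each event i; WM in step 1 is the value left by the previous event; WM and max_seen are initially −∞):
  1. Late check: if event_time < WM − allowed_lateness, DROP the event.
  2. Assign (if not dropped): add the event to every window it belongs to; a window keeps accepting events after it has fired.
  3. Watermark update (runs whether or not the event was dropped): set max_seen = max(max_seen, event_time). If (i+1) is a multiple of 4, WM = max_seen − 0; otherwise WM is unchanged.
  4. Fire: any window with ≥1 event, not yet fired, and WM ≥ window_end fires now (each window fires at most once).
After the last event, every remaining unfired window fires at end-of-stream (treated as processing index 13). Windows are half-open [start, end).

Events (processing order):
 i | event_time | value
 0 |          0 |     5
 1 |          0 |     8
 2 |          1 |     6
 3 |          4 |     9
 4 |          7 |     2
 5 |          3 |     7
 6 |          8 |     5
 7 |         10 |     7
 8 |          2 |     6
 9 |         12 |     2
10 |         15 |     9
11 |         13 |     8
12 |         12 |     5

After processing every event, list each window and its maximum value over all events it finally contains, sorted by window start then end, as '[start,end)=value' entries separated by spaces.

[0,3)=8 [3,6)=9 [6,9)=5 [9,12)=7 [12,15)=8 [15,18)=9

i=0 t=0 v=5: → [0,3); WM=−∞
i=1 t=0 v=8: → [0,3); WM=−∞
i=2 t=1 v=6: → [0,3); WM=−∞
i=3 t=4 v=9: → [3,6); WM=4; [0,3) fires=8
i=4 t=7 v=2: → [6,9); WM=4
i=5 t=3 v=7: → [3,6); WM=4
i=6 t=8 v=5: → [6,9); WM=4
i=7 t=10 v=7: → [9,12); WM=10; [3,6) fires=9 [6,9) fires=5
i=8 t=2 v=6: DROP (t<10-4); WM=10
i=9 t=12 v=2: → [12,15); WM=10
i=10 t=15 v=9: → [15,18); WM=10
i=11 t=13 v=8: → [12,15); WM=15; [9,12) fires=7 [12,15) fires=8
i=12 t=12 v=5: → [12,15); WM=15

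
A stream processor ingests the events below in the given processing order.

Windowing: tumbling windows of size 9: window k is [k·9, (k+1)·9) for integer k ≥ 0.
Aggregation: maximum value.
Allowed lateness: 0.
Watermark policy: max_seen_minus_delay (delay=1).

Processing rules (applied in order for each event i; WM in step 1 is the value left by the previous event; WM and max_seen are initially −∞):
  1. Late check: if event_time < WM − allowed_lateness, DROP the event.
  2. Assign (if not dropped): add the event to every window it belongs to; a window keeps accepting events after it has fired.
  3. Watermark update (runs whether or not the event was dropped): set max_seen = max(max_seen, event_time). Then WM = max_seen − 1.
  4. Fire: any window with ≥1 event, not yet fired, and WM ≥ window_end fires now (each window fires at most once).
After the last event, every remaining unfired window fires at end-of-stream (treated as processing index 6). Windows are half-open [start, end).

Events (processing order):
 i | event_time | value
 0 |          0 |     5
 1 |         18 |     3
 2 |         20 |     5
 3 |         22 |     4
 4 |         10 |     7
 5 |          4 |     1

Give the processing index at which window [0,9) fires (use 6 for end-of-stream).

1

i=0 t=0 v=5: → [0,9); WM=-1
i=1 t=18 v=3: → [18,27); WM=17; [0,9) fires=5
i=2 t=20 v=5: → [18,27); WM=19
i=3 t=22 v=4: → [18,27); WM=21
i=4 t=10 v=7: DROP (t<21-0); WM=21
i=5 t=4 v=1: DROP (t<21-0); WM=21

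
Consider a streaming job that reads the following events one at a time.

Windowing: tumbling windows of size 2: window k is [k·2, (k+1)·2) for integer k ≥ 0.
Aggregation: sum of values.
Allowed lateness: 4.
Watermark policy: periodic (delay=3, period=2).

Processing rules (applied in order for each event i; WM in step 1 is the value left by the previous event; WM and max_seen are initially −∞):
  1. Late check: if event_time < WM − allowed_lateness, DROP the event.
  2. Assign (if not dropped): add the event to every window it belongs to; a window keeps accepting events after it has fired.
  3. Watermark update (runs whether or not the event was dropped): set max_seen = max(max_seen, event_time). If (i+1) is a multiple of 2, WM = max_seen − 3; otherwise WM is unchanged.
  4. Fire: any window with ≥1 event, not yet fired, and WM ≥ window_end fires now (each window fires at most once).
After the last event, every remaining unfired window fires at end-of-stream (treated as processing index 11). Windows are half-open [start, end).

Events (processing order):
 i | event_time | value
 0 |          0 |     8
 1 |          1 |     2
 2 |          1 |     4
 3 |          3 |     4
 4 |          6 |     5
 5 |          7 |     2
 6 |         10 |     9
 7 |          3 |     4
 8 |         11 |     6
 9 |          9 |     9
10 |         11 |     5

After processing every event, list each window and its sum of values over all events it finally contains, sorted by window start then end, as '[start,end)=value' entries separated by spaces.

[0,2)=14 [2,4)=8 [6,8)=7 [8,10)=9 [10,12)=20

i=0 t=0 v=8: → [0,2); WM=−∞
i=1 t=1 v=2: → [0,2); WM=-2
i=2 t=1 v=4: → [0,2); WM=-2
i=3 t=3 v=4: → [2,4); WM=0
i=4 t=6 v=5: → [6,8); WM=0
i=5 t=7 v=2: → [6,8); WM=4; [0,2) fires=14 [2,4) fires=4
i=6 t=10 v=9: → [10,12); WM=4
i=7 t=3 v=4: → [2,4); WM=7
i=8 t=11 v=6: → [10,12); WM=7
i=9 t=9 v=9: → [8,10); WM=8; [6,8) fires=7
i=10 t=11 v=5: → [10,12); WM=8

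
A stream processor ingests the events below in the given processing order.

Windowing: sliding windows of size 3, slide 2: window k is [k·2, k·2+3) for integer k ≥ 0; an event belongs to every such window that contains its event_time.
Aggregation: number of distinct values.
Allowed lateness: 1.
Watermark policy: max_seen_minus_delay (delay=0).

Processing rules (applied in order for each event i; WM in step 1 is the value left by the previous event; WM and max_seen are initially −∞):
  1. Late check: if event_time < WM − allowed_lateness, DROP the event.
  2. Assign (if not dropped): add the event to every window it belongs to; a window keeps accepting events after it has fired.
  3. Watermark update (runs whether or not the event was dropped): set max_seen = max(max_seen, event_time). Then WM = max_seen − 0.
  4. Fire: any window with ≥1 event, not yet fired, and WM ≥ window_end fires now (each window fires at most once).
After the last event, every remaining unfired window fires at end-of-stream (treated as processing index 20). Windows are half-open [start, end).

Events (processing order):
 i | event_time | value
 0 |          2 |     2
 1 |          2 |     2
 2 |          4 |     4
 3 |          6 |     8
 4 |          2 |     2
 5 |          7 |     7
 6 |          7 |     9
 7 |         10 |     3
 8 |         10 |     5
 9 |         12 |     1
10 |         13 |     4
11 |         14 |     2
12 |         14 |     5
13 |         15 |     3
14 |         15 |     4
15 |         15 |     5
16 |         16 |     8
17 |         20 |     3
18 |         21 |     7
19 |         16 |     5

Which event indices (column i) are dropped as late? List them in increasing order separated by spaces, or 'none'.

4 19

i=0 t=2 v=2: → [2,5),[0,3); WM=2
i=1 t=2 v=2: → [2,5),[0,3); WM=2
i=2 t=4 v=4: → [4,7),[2,5); WM=4; [0,3) fires=1
i=3 t=6 v=8: → [6,9),[4,7); WM=6; [2,5) fires=2
i=4 t=2 v=2: DROP (t<6-1); WM=6
i=5 t=7 v=7: → [6,9); WM=7; [4,7) fires=2
i=6 t=7 v=9: → [6,9); WM=7
i=7 t=10 v=3: → [10,13),[8,11); WM=10; [6,9) fires=3
i=8 t=10 v=5: → [10,13),[8,11); WM=10
i=9 t=12 v=1: → [12,15),[10,13); WM=12; [8,11) fires=2
i=10 t=13 v=4: → [12,15); WM=13; [10,13) fires=3
i=11 t=14 v=2: → [14,17),[12,15); WM=14
i=12 t=14 v=5: → [14,17),[12,15); WM=14
i=13 t=15 v=3: → [14,17); WM=15; [12,15) fires=4
i=14 t=15 v=4: → [14,17); WM=15
i=15 t=15 v=5: → [14,17); WM=15
i=16 t=16 v=8: → [16,19),[14,17); WM=16
i=17 t=20 v=3: → [20,23),[18,21); WM=20; [14,17) fires=5 [16,19) fires=1
i=18 t=21 v=7: → [20,23); WM=21; [18,21) fires=1
i=19 t=16 v=5: DROP (t<21-1); WM=21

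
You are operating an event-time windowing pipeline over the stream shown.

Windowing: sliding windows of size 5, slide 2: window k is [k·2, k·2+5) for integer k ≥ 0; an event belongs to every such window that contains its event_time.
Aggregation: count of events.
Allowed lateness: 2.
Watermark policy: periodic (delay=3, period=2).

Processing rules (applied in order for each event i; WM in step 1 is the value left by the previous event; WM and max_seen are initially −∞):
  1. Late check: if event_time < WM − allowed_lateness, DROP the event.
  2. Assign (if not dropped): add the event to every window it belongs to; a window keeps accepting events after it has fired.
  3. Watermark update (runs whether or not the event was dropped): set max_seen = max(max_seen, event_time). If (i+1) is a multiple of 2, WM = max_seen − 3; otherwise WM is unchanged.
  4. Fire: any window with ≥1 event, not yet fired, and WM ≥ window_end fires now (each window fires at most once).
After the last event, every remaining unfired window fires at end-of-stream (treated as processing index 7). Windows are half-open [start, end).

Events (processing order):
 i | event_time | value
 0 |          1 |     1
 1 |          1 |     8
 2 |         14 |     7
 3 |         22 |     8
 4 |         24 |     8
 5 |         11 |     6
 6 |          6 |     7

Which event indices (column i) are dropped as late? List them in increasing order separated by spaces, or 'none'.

5 6

i=0 t=1 v=1: → [0,5); WM=−∞
i=1 t=1 v=8: → [0,5); WM=-2
i=2 t=14 v=7: → [14,19),[12,17),[10,15); WM=-2
i=3 t=22 v=8: → [22,27),[20,25),[18,23); WM=19; [0,5) fires=2 [10,15) fires=1 [12,17) fires=1 [14,19) fires=1
i=4 t=24 v=8: → [24,29),[22,27),[20,25); WM=19
i=5 t=11 v=6: DROP (t<19-2); WM=21
i=6 t=6 v=7: DROP (t<21-2); WM=21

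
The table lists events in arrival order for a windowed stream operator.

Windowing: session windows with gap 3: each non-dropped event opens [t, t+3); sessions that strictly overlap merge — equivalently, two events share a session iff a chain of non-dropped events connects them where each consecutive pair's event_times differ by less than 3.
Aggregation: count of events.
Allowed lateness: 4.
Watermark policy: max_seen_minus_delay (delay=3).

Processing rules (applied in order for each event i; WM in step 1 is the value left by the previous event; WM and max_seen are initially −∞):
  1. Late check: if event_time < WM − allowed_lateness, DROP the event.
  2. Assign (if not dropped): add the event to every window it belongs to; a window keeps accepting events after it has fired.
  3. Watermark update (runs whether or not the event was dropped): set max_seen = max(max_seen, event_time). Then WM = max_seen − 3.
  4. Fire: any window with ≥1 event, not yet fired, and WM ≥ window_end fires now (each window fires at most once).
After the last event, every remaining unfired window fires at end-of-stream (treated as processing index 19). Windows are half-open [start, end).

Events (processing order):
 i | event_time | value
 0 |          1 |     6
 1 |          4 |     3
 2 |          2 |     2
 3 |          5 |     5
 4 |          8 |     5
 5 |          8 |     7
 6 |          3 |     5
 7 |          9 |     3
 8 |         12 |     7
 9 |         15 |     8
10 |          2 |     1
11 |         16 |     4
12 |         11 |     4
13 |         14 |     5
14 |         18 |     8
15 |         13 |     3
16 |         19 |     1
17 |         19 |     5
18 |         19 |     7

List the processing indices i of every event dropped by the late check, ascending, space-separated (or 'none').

i=0 t=1 v=6: → [1,4); WM=-2
i=1 t=4 v=3: → [4,7); WM=1
i=2 t=2 v=2: → [1,7); WM=1
i=3 t=5 v=5: → [1,8); WM=2
i=4 t=8 v=5: → [8,11); WM=5
i=5 t=8 v=7: → [8,11); WM=5
i=6 t=3 v=5: → [1,8); WM=5
i=7 t=9 v=3: → [8,12); WM=6
i=8 t=12 v=7: → [12,15); WM=9
i=9 t=15 v=8: → [15,18); WM=12
i=10 t=2 v=1: DROP (t<12-4); WM=12
i=11 t=16 v=4: → [15,19); WM=13
i=12 t=11 v=4: → [8,15); WM=13
i=13 t=14 v=5: → [8,19); WM=13
i=14 t=18 v=8: → [8,21); WM=15
i=15 t=13 v=3: → [8,21); WM=15
i=16 t=19 v=1: → [8,22); WM=16
i=17 t=19 v=5: → [8,22); WM=16
i=18 t=19 v=7: → [8,22); WM=16

10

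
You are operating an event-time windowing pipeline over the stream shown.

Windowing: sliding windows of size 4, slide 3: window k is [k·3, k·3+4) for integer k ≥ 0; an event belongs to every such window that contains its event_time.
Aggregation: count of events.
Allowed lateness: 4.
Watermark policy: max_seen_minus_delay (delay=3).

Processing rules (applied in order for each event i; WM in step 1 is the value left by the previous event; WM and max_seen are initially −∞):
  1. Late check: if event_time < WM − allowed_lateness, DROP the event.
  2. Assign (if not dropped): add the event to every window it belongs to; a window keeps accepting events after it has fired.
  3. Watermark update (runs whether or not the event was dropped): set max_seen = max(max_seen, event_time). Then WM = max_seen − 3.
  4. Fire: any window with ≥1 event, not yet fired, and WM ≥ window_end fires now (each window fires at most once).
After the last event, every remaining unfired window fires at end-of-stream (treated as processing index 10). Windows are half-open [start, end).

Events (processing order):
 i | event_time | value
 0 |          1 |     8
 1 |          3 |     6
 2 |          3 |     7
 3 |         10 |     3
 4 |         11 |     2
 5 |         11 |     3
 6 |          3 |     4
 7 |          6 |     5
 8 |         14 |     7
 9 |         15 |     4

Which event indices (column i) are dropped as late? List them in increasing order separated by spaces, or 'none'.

i=0 t=1 v=8: → [0,4); WM=-2
i=1 t=3 v=6: → [3,7),[0,4); WM=0
i=2 t=3 v=7: → [3,7),[0,4); WM=0
i=3 t=10 v=3: → [9,13); WM=7; [0,4) fires=3 [3,7) fires=2
i=4 t=11 v=2: → [9,13); WM=8
i=5 t=11 v=3: → [9,13); WM=8
i=6 t=3 v=4: DROP (t<8-4); WM=8
i=7 t=6 v=5: → [6,10),[3,7); WM=8
i=8 t=14 v=7: → [12,16); WM=11; [6,10) fires=1
i=9 t=15 v=4: → [15,19),[12,16); WM=12

6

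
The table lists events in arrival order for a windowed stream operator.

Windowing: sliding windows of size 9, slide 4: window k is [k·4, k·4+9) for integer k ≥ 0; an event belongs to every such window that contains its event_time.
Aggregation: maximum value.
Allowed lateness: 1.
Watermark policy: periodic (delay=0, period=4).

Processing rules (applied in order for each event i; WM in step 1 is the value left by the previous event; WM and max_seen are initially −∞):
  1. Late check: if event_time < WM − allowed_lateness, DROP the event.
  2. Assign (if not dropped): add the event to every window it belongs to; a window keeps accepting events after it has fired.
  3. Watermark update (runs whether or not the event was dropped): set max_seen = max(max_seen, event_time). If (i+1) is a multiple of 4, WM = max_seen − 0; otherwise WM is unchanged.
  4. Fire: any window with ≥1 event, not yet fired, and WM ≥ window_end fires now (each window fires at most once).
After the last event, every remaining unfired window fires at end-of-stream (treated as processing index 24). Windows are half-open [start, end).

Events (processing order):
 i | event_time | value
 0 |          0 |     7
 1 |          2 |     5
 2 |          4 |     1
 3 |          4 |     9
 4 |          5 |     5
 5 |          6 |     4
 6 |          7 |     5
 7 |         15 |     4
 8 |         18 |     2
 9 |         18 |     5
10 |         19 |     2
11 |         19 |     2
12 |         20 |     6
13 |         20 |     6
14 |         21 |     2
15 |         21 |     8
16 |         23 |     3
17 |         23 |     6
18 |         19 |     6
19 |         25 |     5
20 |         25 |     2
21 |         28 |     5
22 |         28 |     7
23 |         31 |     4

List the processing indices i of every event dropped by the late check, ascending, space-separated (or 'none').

i=0 t=0 v=7: → [0,9); WM=−∞
i=1 t=2 v=5: → [0,9); WM=−∞
i=2 t=4 v=1: → [4,13),[0,9); WM=−∞
i=3 t=4 v=9: → [4,13),[0,9); WM=4
i=4 t=5 v=5: → [4,13),[0,9); WM=4
i=5 t=6 v=4: → [4,13),[0,9); WM=4
i=6 t=7 v=5: → [4,13),[0,9); WM=4
i=7 t=15 v=4: → [12,21),[8,17); WM=15; [0,9) fires=9 [4,13) fires=9
i=8 t=18 v=2: → [16,25),[12,21); WM=15
i=9 t=18 v=5: → [16,25),[12,21); WM=15
i=10 t=19 v=2: → [16,25),[12,21); WM=15
i=11 t=19 v=2: → [16,25),[12,21); WM=19; [8,17) fires=4
i=12 t=20 v=6: → [20,29),[16,25),[12,21); WM=19
i=13 t=20 v=6: → [20,29),[16,25),[12,21); WM=19
i=14 t=21 v=2: → [20,29),[16,25); WM=19
i=15 t=21 v=8: → [20,29),[16,25); WM=21; [12,21) fires=6
i=16 t=23 v=3: → [20,29),[16,25); WM=21
i=17 t=23 v=6: → [20,29),[16,25); WM=21
i=18 t=19 v=6: DROP (t<21-1); WM=21
i=19 t=25 v=5: → [24,33),[20,29); WM=25; [16,25) fires=8
i=20 t=25 v=2: → [24,33),[20,29); WM=25
i=21 t=28 v=5: → [28,37),[24,33),[20,29); WM=25
i=22 t=28 v=7: → [28,37),[24,33),[20,29); WM=25
i=23 t=31 v=4: → [28,37),[24,33); WM=31; [20,29) fires=8

18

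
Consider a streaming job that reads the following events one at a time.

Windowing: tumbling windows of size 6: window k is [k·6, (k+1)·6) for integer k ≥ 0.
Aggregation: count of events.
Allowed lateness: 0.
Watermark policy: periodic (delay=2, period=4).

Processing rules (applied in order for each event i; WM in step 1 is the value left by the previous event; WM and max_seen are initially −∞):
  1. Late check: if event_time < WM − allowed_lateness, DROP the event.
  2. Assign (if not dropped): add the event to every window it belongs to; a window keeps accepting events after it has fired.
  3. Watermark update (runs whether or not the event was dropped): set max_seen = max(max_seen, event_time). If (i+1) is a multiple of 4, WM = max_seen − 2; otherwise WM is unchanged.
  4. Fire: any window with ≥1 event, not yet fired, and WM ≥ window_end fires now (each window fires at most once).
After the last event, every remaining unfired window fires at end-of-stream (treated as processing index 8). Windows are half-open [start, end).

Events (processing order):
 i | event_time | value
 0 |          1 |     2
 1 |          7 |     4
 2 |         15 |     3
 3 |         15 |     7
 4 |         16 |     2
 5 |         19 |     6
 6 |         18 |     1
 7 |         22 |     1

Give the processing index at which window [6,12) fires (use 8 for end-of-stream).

i=0 t=1 v=2: → [0,6); WM=−∞
i=1 t=7 v=4: → [6,12); WM=−∞
i=2 t=15 v=3: → [12,18); WM=−∞
i=3 t=15 v=7: → [12,18); WM=13; [0,6) fires=1 [6,12) fires=1
i=4 t=16 v=2: → [12,18); WM=13
i=5 t=19 v=6: → [18,24); WM=13
i=6 t=18 v=1: → [18,24); WM=13
i=7 t=22 v=1: → [18,24); WM=20; [12,18) fires=3

3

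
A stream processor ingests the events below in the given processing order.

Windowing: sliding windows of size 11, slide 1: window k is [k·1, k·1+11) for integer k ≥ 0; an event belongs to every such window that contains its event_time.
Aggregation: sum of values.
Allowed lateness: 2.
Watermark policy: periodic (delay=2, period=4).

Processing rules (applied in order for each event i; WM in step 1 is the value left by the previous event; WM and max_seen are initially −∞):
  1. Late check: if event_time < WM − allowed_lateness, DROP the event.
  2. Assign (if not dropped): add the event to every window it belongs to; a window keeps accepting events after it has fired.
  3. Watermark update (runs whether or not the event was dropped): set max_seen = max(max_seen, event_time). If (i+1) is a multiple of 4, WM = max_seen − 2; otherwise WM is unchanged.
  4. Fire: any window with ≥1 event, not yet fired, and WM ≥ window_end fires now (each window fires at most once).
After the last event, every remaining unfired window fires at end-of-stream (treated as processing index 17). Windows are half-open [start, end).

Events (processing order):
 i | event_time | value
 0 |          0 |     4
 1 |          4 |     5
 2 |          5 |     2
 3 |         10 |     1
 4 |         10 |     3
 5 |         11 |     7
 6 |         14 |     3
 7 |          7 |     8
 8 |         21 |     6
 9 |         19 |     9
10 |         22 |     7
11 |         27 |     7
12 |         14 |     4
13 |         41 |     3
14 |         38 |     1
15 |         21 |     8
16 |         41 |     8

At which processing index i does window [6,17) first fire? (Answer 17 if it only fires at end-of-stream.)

11

i=0 t=0 v=4: → [0,11); WM=−∞
i=1 t=4 v=5: → [4,15),[3,14),[2,13),[1,12),[0,11); WM=−∞
i=2 t=5 v=2: → [5,16),[4,15),[3,14),[2,13),[1,12),[0,11); WM=−∞
i=3 t=10 v=1: → [10,21),[9,20),[8,19),[7,18),[6,17),[5,16),[4,15),[3,14),[2,13),[1,12),[0,11); WM=8
i=4 t=10 v=3: → [10,21),[9,20),[8,19),[7,18),[6,17),[5,16),[4,15),[3,14),[2,13),[1,12),[0,11); WM=8
i=5 t=11 v=7: → [11,22),[10,21),[9,20),[8,19),[7,18),[6,17),[5,16),[4,15),[3,14),[2,13),[1,12); WM=8
i=6 t=14 v=3: → [14,25),[13,24),[12,23),[11,22),[10,21),[9,20),[8,19),[7,18),[6,17),[5,16),[4,15); WM=8
i=7 t=7 v=8: → [7,18),[6,17),[5,16),[4,15),[3,14),[2,13),[1,12),[0,11); WM=12; [0,11) fires=23 [1,12) fires=26
i=8 t=21 v=6: → [21,32),[20,31),[19,30),[18,29),[17,28),[16,27),[15,26),[14,25),[13,24),[12,23),[11,22); WM=12
i=9 t=19 v=9: → [19,30),[18,29),[17,28),[16,27),[15,26),[14,25),[13,24),[12,23),[11,22),[10,21),[9,20); WM=12
i=10 t=22 v=7: → [22,33),[21,32),[20,31),[19,30),[18,29),[17,28),[16,27),[15,26),[14,25),[13,24),[12,23); WM=12
i=11 t=27 v=7: → [27,38),[26,37),[25,36),[24,35),[23,34),[22,33),[21,32),[20,31),[19,30),[18,29),[17,28); WM=25; [2,13) fires=26 [3,14) fires=26 [4,15) fires=29 [5,16) fires=24 [6,17) fires=22 [7,18) fires=22 [8,19) fires=14 [9,20) fires=23 [10,21) fires=23 [11,22) fires=25 [12,23) fires=25 [13,24) fires=25 [14,25) fires=25
i=12 t=14 v=4: DROP (t<25-2); WM=25
i=13 t=41 v=3: → [41,52),[40,51),[39,50),[38,49),[37,48),[36,47),[35,46),[34,45),[33,44),[32,43),[31,42); WM=25
i=14 t=38 v=1: → [38,49),[37,48),[36,47),[35,46),[34,45),[33,44),[32,43),[31,42),[30,41),[29,40),[28,39); WM=25
i=15 t=21 v=8: DROP (t<25-2); WM=39; [15,26) fires=22 [16,27) fires=22 [17,28) fires=29 [18,29) fires=29 [19,30) fires=29 [20,31) fires=20 [21,32) fires=20 [22,33) fires=14 [23,34) fires=7 [24,35) fires=7 [25,36) fires=7 [26,37) fires=7 [27,38) fires=7 [28,39) fires=1
i=16 t=41 v=8: → [41,52),[40,51),[39,50),[38,49),[37,48),[36,47),[35,46),[34,45),[33,44),[32,43),[31,42); WM=39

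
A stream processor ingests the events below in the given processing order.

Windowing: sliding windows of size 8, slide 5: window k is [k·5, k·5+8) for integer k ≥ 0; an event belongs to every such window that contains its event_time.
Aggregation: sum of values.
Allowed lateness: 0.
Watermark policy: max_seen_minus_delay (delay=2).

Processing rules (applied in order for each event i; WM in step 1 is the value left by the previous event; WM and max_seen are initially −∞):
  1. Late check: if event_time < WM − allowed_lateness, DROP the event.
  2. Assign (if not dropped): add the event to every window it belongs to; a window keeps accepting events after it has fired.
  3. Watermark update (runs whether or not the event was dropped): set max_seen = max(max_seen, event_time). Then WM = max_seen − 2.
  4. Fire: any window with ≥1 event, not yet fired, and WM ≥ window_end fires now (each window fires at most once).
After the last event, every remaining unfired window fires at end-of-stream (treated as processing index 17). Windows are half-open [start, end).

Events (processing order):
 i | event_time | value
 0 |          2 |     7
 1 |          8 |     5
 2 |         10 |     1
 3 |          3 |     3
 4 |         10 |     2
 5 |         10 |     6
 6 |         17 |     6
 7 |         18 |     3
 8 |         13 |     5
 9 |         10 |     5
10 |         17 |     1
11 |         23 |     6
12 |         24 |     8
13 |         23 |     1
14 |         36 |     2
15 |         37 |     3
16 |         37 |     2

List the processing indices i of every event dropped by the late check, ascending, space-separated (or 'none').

3 8 9

i=0 t=2 v=7: → [0,8); WM=0
i=1 t=8 v=5: → [5,13); WM=6
i=2 t=10 v=1: → [10,18),[5,13); WM=8; [0,8) fires=7
i=3 t=3 v=3: DROP (t<8-0); WM=8
i=4 t=10 v=2: → [10,18),[5,13); WM=8
i=5 t=10 v=6: → [10,18),[5,13); WM=8
i=6 t=17 v=6: → [15,23),[10,18); WM=15; [5,13) fires=14
i=7 t=18 v=3: → [15,23); WM=16
i=8 t=13 v=5: DROP (t<16-0); WM=16
i=9 t=10 v=5: DROP (t<16-0); WM=16
i=10 t=17 v=1: → [15,23),[10,18); WM=16
i=11 t=23 v=6: → [20,28); WM=21; [10,18) fires=16
i=12 t=24 v=8: → [20,28); WM=22
i=13 t=23 v=1: → [20,28); WM=22
i=14 t=36 v=2: → [35,43),[30,38); WM=34; [15,23) fires=10 [20,28) fires=15
i=15 t=37 v=3: → [35,43),[30,38); WM=35
i=16 t=37 v=2: → [35,43),[30,38); WM=35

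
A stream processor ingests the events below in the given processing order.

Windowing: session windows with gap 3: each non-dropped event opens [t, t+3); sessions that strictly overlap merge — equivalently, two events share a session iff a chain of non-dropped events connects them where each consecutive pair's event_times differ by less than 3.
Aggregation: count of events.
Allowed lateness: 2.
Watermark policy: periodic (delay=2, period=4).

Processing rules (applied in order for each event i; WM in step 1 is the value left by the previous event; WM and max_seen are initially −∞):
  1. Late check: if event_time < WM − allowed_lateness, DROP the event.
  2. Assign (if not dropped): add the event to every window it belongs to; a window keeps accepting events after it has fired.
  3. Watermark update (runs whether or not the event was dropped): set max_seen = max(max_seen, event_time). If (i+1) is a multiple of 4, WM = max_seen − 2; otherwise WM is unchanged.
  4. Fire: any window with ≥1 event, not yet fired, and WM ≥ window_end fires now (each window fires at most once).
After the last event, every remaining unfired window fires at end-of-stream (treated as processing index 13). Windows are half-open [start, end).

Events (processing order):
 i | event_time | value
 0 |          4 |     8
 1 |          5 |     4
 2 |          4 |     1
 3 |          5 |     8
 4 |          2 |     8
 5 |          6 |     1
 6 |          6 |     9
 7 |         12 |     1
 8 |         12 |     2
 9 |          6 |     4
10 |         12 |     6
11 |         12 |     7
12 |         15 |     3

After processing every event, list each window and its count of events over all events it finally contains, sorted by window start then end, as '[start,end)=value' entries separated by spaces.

[2,9)=7 [12,15)=4 [15,18)=1

i=0 t=4 v=8: → [4,7); WM=−∞
i=1 t=5 v=4: → [4,8); WM=−∞
i=2 t=4 v=1: → [4,8); WM=−∞
i=3 t=5 v=8: → [4,8); WM=3
i=4 t=2 v=8: → [2,8); WM=3
i=5 t=6 v=1: → [2,9); WM=3
i=6 t=6 v=9: → [2,9); WM=3
i=7 t=12 v=1: → [12,15); WM=10
i=8 t=12 v=2: → [12,15); WM=10
i=9 t=6 v=4: DROP (t<10-2); WM=10
i=10 t=12 v=6: → [12,15); WM=10
i=11 t=12 v=7: → [12,15); WM=10
i=12 t=15 v=3: → [15,18); WM=10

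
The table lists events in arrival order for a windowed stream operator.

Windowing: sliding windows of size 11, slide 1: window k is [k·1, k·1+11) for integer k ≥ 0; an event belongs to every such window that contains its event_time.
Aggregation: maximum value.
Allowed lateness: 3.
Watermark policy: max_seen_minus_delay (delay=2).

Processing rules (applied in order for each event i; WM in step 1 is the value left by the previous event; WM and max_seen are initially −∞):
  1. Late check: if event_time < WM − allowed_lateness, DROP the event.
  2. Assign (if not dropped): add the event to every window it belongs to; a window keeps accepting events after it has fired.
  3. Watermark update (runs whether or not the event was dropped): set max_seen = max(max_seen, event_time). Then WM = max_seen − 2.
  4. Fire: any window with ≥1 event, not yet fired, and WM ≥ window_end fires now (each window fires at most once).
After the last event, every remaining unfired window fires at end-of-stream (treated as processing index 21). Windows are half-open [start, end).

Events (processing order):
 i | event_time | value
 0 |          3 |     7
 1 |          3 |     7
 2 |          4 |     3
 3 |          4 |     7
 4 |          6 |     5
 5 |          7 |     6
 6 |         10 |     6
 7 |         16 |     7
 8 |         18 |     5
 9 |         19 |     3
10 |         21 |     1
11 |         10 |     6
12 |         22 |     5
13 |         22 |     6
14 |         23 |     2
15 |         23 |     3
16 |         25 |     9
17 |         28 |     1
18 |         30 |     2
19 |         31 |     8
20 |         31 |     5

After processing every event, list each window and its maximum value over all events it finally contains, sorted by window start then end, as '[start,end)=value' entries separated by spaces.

i=0 t=3 v=7: → [3,14),[2,13),[1,12),[0,11); WM=1
i=1 t=3 v=7: → [3,14),[2,13),[1,12),[0,11); WM=1
i=2 t=4 v=3: → [4,15),[3,14),[2,13),[1,12),[0,11); WM=2
i=3 t=4 v=7: → [4,15),[3,14),[2,13),[1,12),[0,11); WM=2
i=4 t=6 v=5: → [6,17),[5,16),[4,15),[3,14),[2,13),[1,12),[0,11); WM=4
i=5 t=7 v=6: → [7,18),[6,17),[5,16),[4,15),[3,14),[2,13),[1,12),[0,11); WM=5
i=6 t=10 v=6: → [10,21),[9,20),[8,19),[7,18),[6,17),[5,16),[4,15),[3,14),[2,13),[1,12),[0,11); WM=8
i=7 t=16 v=7: → [16,27),[15,26),[14,25),[13,24),[12,23),[11,22),[10,21),[9,20),[8,19),[7,18),[6,17); WM=14; [0,11) fires=7 [1,12) fires=7 [2,13) fires=7 [3,14) fires=7
i=8 t=18 v=5: → [18,29),[17,28),[16,27),[15,26),[14,25),[13,24),[12,23),[11,22),[10,21),[9,20),[8,19); WM=16; [4,15) fires=7 [5,16) fires=6
i=9 t=19 v=3: → [19,30),[18,29),[17,28),[16,27),[15,26),[14,25),[13,24),[12,23),[11,22),[10,21),[9,20); WM=17; [6,17) fires=7
i=10 t=21 v=1: → [21,32),[20,31),[19,30),[18,29),[17,28),[16,27),[15,26),[14,25),[13,24),[12,23),[11,22); WM=19; [7,18) fires=7 [8,19) fires=7
i=11 t=10 v=6: DROP (t<19-3); WM=19
i=12 t=22 v=5: → [22,33),[21,32),[20,31),[19,30),[18,29),[17,28),[16,27),[15,26),[14,25),[13,24),[12,23); WM=20; [9,20) fires=7
i=13 t=22 v=6: → [22,33),[21,32),[20,31),[19,30),[18,29),[17,28),[16,27),[15,26),[14,25),[13,24),[12,23); WM=20
i=14 t=23 v=2: → [23,34),[22,33),[21,32),[20,31),[19,30),[18,29),[17,28),[16,27),[15,26),[14,25),[13,24); WM=21; [10,21) fires=7
i=15 t=23 v=3: → [23,34),[22,33),[21,32),[20,31),[19,30),[18,29),[17,28),[16,27),[15,26),[14,25),[13,24); WM=21
i=16 t=25 v=9: → [25,36),[24,35),[23,34),[22,33),[21,32),[20,31),[19,30),[18,29),[17,28),[16,27),[15,26); WM=23; [11,22) fires=7 [12,23) fires=7
i=17 t=28 v=1: → [28,39),[27,38),[26,37),[25,36),[24,35),[23,34),[22,33),[21,32),[20,31),[19,30),[18,29); WM=26; [13,24) fires=7 [14,25) fires=7 [15,26) fires=9
i=18 t=30 v=2: → [30,41),[29,40),[28,39),[27,38),[26,37),[25,36),[24,35),[23,34),[22,33),[21,32),[20,31); WM=28; [16,27) fires=9 [17,28) fires=9
i=19 t=31 v=8: → [31,42),[30,41),[29,40),[28,39),[27,38),[26,37),[25,36),[24,35),[23,34),[22,33),[21,32); WM=29; [18,29) fires=9
i=20 t=31 v=5: → [31,42),[30,41),[29,40),[28,39),[27,38),[26,37),[25,36),[24,35),[23,34),[22,33),[21,32); WM=29

[0,11)=7 [1,12)=7 [2,13)=7 [3,14)=7 [4,15)=7 [5,16)=6 [6,17)=7 [7,18)=7 [8,19)=7 [9,20)=7 [10,21)=7 [11,22)=7 [12,23)=7 [13,24)=7 [14,25)=7 [15,26)=9 [16,27)=9 [17,28)=9 [18,29)=9 [19,30)=9 [20,31)=9 [21,32)=9 [22,33)=9 [23,34)=9 [24,35)=9 [25,36)=9 [26,37)=8 [27,38)=8 [28,39)=8 [29,40)=8 [30,41)=8 [31,42)=8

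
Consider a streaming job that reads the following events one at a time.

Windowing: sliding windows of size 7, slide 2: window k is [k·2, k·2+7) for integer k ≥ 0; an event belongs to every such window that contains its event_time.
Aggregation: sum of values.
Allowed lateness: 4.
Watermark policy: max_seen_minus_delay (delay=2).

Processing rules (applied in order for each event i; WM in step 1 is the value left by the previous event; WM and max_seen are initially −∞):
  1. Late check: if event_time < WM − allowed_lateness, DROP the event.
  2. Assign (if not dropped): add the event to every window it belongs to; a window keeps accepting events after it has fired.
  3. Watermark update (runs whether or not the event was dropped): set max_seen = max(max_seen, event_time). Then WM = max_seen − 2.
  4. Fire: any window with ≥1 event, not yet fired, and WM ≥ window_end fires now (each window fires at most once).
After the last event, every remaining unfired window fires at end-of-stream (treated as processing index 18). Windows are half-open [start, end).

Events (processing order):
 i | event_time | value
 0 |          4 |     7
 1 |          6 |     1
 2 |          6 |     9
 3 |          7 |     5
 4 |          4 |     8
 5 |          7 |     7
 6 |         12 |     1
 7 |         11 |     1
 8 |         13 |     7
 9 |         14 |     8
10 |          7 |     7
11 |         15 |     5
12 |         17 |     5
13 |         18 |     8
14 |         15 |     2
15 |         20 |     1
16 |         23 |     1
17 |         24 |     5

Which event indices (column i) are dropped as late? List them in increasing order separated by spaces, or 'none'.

i=0 t=4 v=7: → [4,11),[2,9),[0,7); WM=2
i=1 t=6 v=1: → [6,13),[4,11),[2,9),[0,7); WM=4
i=2 t=6 v=9: → [6,13),[4,11),[2,9),[0,7); WM=4
i=3 t=7 v=5: → [6,13),[4,11),[2,9); WM=5
i=4 t=4 v=8: → [4,11),[2,9),[0,7); WM=5
i=5 t=7 v=7: → [6,13),[4,11),[2,9); WM=5
i=6 t=12 v=1: → [12,19),[10,17),[8,15),[6,13); WM=10; [0,7) fires=25 [2,9) fires=37
i=7 t=11 v=1: → [10,17),[8,15),[6,13); WM=10
i=8 t=13 v=7: → [12,19),[10,17),[8,15); WM=11; [4,11) fires=37
i=9 t=14 v=8: → [14,21),[12,19),[10,17),[8,15); WM=12
i=10 t=7 v=7: DROP (t<12-4); WM=12
i=11 t=15 v=5: → [14,21),[12,19),[10,17); WM=13; [6,13) fires=24
i=12 t=17 v=5: → [16,23),[14,21),[12,19); WM=15; [8,15) fires=17
i=13 t=18 v=8: → [18,25),[16,23),[14,21),[12,19); WM=16
i=14 t=15 v=2: → [14,21),[12,19),[10,17); WM=16
i=15 t=20 v=1: → [20,27),[18,25),[16,23),[14,21); WM=18; [10,17) fires=24
i=16 t=23 v=1: → [22,29),[20,27),[18,25); WM=21; [12,19) fires=36 [14,21) fires=29
i=17 t=24 v=5: → [24,31),[22,29),[20,27),[18,25); WM=22

10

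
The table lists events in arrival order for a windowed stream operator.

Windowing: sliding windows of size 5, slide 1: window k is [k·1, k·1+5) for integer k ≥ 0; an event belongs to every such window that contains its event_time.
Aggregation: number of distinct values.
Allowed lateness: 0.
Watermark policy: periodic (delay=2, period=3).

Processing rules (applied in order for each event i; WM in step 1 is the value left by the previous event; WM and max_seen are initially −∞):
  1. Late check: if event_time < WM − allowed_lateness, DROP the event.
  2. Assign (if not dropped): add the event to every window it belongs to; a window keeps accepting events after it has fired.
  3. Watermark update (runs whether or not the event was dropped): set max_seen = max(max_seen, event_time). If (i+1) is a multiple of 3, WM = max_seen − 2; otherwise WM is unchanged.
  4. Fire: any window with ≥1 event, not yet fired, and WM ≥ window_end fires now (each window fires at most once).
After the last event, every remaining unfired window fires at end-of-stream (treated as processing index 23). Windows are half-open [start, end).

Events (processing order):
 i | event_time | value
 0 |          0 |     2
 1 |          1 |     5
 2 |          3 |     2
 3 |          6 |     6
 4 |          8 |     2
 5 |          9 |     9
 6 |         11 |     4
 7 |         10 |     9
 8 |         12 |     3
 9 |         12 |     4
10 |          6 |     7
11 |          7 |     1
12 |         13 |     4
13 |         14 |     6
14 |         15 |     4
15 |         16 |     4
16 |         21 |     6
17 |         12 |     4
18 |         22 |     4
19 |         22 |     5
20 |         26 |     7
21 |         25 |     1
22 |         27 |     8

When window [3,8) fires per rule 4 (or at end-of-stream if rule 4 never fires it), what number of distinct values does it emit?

2

i=0 t=0 v=2: → [0,5); WM=−∞
i=1 t=1 v=5: → [1,6),[0,5); WM=−∞
i=2 t=3 v=2: → [3,8),[2,7),[1,6),[0,5); WM=1
i=3 t=6 v=6: → [6,11),[5,10),[4,9),[3,8),[2,7); WM=1
i=4 t=8 v=2: → [8,13),[7,12),[6,11),[5,10),[4,9); WM=1
i=5 t=9 v=9: → [9,14),[8,13),[7,12),[6,11),[5,10); WM=7; [0,5) fires=2 [1,6) fires=2 [2,7) fires=2
i=6 t=11 v=4: → [11,16),[10,15),[9,14),[8,13),[7,12); WM=7
i=7 t=10 v=9: → [10,15),[9,14),[8,13),[7,12),[6,11); WM=7
i=8 t=12 v=3: → [12,17),[11,16),[10,15),[9,14),[8,13); WM=10; [3,8) fires=2 [4,9) fires=2 [5,10) fires=3
i=9 t=12 v=4: → [12,17),[11,16),[10,15),[9,14),[8,13); WM=10
i=10 t=6 v=7: DROP (t<10-0); WM=10
i=11 t=7 v=1: DROP (t<10-0); WM=10
i=12 t=13 v=4: → [13,18),[12,17),[11,16),[10,15),[9,14); WM=10
i=13 t=14 v=6: → [14,19),[13,18),[12,17),[11,16),[10,15); WM=10
i=14 t=15 v=4: → [15,20),[14,19),[13,18),[12,17),[11,16); WM=13; [6,11) fires=3 [7,12) fires=3 [8,13) fires=4
i=15 t=16 v=4: → [16,21),[15,20),[14,19),[13,18),[12,17); WM=13
i=16 t=21 v=6: → [21,26),[20,25),[19,24),[18,23),[17,22); WM=13
i=17 t=12 v=4: DROP (t<13-0); WM=19; [9,14) fires=3 [10,15) fires=4 [11,16) fires=3 [12,17) fires=3 [13,18) fires=2 [14,19) fires=2
i=18 t=22 v=4: → [22,27),[21,26),[20,25),[19,24),[18,23); WM=19
i=19 t=22 v=5: → [22,27),[21,26),[20,25),[19,24),[18,23); WM=19
i=20 t=26 v=7: → [26,31),[25,30),[24,29),[23,28),[22,27); WM=24; [15,20) fires=1 [16,21) fires=1 [17,22) fires=1 [18,23) fires=3 [19,24) fires=3
i=21 t=25 v=1: → [25,30),[24,29),[23,28),[22,27),[21,26); WM=24
i=22 t=27 v=8: → [27,32),[26,31),[25,30),[24,29),[23,28); WM=24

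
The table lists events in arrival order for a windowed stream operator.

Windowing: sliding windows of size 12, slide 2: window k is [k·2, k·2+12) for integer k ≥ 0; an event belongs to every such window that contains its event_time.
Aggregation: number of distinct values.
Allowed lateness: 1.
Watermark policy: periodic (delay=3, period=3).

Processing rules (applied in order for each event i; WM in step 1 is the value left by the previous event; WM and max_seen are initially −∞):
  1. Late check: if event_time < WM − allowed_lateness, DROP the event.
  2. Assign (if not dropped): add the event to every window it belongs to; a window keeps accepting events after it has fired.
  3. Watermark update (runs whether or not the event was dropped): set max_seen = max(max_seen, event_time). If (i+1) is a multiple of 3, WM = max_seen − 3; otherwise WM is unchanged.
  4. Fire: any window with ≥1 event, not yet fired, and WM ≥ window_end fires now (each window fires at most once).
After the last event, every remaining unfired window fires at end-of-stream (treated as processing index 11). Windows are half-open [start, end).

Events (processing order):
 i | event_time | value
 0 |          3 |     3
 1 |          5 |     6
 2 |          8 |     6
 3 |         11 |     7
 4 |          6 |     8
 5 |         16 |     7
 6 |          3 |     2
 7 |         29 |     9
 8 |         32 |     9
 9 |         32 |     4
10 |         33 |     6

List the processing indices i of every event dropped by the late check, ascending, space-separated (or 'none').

6

i=0 t=3 v=3: → [2,14),[0,12); WM=−∞
i=1 t=5 v=6: → [4,16),[2,14),[0,12); WM=−∞
i=2 t=8 v=6: → [8,20),[6,18),[4,16),[2,14),[0,12); WM=5
i=3 t=11 v=7: → [10,22),[8,20),[6,18),[4,16),[2,14),[0,12); WM=5
i=4 t=6 v=8: → [6,18),[4,16),[2,14),[0,12); WM=5
i=5 t=16 v=7: → [16,28),[14,26),[12,24),[10,22),[8,20),[6,18); WM=13; [0,12) fires=4
i=6 t=3 v=2: DROP (t<13-1); WM=13
i=7 t=29 v=9: → [28,40),[26,38),[24,36),[22,34),[20,32),[18,30); WM=13
i=8 t=32 v=9: → [32,44),[30,42),[28,40),[26,38),[24,36),[22,34); WM=29; [2,14) fires=4 [4,16) fires=3 [6,18) fires=3 [8,20) fires=2 [10,22) fires=1 [12,24) fires=1 [14,26) fires=1 [16,28) fires=1
i=9 t=32 v=4: → [32,44),[30,42),[28,40),[26,38),[24,36),[22,34); WM=29
i=10 t=33 v=6: → [32,44),[30,42),[28,40),[26,38),[24,36),[22,34); WM=29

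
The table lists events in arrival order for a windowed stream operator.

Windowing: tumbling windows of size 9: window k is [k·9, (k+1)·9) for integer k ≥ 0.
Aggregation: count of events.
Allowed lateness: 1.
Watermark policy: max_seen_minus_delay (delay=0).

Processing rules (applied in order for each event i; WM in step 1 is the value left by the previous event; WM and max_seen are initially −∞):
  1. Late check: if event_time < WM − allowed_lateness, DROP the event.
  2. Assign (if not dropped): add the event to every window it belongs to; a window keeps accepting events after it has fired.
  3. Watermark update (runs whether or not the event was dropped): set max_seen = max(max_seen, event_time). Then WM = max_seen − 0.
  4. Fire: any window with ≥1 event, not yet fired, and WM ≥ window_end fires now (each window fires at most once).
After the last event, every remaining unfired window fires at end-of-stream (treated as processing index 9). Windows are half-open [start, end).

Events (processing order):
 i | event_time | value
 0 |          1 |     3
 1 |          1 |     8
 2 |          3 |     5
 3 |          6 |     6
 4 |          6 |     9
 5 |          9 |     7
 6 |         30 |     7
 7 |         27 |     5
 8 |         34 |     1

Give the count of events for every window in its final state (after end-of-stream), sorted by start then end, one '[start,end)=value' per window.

i=0 t=1 v=3: → [0,9); WM=1
i=1 t=1 v=8: → [0,9); WM=1
i=2 t=3 v=5: → [0,9); WM=3
i=3 t=6 v=6: → [0,9); WM=6
i=4 t=6 v=9: → [0,9); WM=6
i=5 t=9 v=7: → [9,18); WM=9; [0,9) fires=5
i=6 t=30 v=7: → [27,36); WM=30; [9,18) fires=1
i=7 t=27 v=5: DROP (t<30-1); WM=30
i=8 t=34 v=1: → [27,36); WM=34

[0,9)=5 [9,18)=1 [27,36)=2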